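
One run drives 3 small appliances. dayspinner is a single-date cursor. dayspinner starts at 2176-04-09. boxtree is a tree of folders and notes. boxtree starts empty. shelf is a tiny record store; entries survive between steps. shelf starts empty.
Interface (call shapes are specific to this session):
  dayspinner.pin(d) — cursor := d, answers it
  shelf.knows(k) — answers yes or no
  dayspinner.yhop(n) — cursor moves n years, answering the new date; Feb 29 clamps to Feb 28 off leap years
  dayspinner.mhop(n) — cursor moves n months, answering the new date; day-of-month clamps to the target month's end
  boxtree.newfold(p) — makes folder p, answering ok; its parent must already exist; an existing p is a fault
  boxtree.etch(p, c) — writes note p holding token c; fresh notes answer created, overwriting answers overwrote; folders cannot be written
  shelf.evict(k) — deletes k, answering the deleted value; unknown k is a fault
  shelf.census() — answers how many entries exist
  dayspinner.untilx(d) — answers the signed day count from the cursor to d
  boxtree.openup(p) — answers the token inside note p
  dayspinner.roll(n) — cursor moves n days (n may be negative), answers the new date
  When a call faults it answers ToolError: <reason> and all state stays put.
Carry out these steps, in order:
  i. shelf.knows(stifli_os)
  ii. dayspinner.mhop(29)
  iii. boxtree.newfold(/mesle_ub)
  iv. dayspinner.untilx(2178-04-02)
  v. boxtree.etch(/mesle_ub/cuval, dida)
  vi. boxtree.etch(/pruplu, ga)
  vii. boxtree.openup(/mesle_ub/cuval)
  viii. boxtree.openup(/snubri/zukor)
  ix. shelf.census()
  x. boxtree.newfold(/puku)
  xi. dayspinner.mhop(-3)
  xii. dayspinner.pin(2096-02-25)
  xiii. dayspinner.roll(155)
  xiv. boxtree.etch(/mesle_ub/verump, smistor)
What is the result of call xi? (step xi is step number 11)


I call shelf.knows on stifli_os, and observe no.
Then dayspinner.mhop on 29, → 2178-09-09.
Invoking boxtree.newfold on /mesle_ub, yielding ok.
Now I run dayspinner.untilx on 2178-04-02, → -160.
Using boxtree.etch on /mesle_ub/cuval, dida, → created.
I use boxtree.etch on /pruplu, ga, — result: created.
Calling boxtree.openup on /mesle_ub/cuval, — result: dida.
Invoking boxtree.openup on /snubri/zukor, yielding ToolError: not found.
I run shelf.census: 0.
I call boxtree.newfold on /puku, — result: ok.
I invoke dayspinner.mhop on -3, → 2178-06-09.
I invoke dayspinner.pin on 2096-02-25, and observe 2096-02-25.
Using dayspinner.roll on 155, yielding 2096-07-29.
Now I run boxtree.etch on /mesle_ub/verump, smistor, and get created.

Answer: 2178-06-09


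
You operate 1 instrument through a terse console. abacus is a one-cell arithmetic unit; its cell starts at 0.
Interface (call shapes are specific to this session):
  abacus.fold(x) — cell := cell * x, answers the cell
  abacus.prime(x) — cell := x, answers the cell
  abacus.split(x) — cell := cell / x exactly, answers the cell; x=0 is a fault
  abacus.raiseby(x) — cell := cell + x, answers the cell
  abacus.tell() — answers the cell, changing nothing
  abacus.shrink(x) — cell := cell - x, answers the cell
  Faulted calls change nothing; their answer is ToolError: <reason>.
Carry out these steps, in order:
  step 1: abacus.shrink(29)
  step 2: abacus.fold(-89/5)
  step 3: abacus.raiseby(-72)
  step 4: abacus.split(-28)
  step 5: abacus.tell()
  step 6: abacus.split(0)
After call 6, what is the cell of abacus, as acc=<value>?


Act: abacus.shrink[x: 29]
Obs: -29
Act: abacus.fold[x: -89/5]
Obs: 2581/5
Act: abacus.raiseby[x: -72]
Obs: 2221/5
Act: abacus.split[x: -28]
Obs: -2221/140
Act: abacus.tell[]
Obs: -2221/140
Act: abacus.split[x: 0]
Obs: ToolError: division by zero

Answer: acc=-2221/140


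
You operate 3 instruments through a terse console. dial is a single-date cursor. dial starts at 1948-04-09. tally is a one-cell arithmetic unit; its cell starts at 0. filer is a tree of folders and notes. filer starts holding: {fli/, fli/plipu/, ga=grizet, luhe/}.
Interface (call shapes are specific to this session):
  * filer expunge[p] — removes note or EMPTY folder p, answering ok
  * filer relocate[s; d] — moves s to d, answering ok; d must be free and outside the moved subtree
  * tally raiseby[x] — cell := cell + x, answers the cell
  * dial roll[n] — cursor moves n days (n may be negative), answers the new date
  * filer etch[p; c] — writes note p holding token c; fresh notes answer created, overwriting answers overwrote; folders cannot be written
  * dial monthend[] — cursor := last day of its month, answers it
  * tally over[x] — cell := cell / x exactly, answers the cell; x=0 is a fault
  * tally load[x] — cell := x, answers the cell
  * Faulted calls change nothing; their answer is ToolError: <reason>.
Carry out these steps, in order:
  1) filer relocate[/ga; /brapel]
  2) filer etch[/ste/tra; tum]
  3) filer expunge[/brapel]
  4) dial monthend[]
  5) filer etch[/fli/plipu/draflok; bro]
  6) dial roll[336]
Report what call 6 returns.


! 1. filer relocate(s=/ga, d=/brapel) ~> ok
! 2. filer etch(p=/ste/tra, c=tum) ~> ToolError: no parent
! 3. filer expunge(p=/brapel) ~> ok
! 4. dial monthend() ~> 1948-04-30
! 5. filer etch(p=/fli/plipu/draflok, c=bro) ~> created
! 6. dial roll(n=336) ~> 1949-04-01

Answer: 1949-04-01


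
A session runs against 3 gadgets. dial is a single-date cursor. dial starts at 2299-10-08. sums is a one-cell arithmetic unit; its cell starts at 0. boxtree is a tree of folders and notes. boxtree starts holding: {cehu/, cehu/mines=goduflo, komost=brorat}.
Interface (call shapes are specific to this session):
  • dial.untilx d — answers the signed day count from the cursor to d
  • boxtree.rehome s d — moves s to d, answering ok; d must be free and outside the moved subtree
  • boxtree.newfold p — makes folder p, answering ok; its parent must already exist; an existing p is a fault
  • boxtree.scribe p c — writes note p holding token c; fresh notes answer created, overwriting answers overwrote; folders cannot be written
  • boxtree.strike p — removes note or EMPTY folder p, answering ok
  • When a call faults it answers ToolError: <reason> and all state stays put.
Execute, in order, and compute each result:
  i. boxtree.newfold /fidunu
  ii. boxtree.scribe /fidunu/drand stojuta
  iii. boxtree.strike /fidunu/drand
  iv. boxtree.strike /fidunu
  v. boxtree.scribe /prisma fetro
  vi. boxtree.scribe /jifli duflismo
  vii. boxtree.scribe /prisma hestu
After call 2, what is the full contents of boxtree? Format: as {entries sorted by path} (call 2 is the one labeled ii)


Answer: {cehu/, cehu/mines=goduflo, fidunu/, fidunu/drand=stojuta, komost=brorat}

Derivation:
;; 1. boxtree.newfold(p=/fidunu) == ok
;; 2. boxtree.scribe(p=/fidunu/drand, c=stojuta) == created
;; 3. boxtree.strike(p=/fidunu/drand) == ok
;; 4. boxtree.strike(p=/fidunu) == ok
;; 5. boxtree.scribe(p=/prisma, c=fetro) == created
;; 6. boxtree.scribe(p=/jifli, c=duflismo) == created
;; 7. boxtree.scribe(p=/prisma, c=hestu) == overwrote


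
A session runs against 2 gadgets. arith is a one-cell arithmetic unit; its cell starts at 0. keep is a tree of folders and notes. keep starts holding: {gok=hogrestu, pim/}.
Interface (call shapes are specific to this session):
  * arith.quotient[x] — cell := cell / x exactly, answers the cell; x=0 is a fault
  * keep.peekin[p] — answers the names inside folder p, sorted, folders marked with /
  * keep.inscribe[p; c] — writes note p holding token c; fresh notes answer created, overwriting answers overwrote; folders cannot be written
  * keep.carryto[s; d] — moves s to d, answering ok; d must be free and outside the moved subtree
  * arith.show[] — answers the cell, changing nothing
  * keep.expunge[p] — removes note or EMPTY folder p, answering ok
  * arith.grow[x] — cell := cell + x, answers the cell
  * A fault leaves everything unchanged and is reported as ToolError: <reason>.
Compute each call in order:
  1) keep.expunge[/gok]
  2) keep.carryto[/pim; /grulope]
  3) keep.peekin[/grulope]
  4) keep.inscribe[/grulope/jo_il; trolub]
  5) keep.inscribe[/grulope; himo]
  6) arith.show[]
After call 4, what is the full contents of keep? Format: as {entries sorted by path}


I call expunge(p='/gok'), yielding ok.
Then carryto(s='/pim', d='/grulope'), — result: ok.
I call peekin(p='/grulope'), — result: [].
Calling inscribe(p='/grulope/jo_il', c='trolub'), and see created.
I use inscribe(p='/grulope', c='himo'), — result: ToolError: is a directory.
Then show(), → 0.

Answer: {grulope/, grulope/jo_il=trolub}


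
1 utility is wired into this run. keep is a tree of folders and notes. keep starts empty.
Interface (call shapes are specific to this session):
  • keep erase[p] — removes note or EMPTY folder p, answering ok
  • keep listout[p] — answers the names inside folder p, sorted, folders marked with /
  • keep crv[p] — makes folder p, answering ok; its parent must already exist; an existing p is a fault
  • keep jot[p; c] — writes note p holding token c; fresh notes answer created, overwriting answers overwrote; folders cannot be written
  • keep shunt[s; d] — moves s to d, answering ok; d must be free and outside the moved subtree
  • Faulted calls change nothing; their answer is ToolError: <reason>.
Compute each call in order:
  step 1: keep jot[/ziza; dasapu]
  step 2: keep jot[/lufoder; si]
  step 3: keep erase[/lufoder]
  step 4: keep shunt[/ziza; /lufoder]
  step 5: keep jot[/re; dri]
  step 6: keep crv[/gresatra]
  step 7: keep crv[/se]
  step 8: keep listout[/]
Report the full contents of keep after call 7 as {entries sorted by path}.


Answer: {gresatra/, lufoder=dasapu, re=dri, se/}

Derivation:
[in] keep jot p=/ziza c=dasapu
[out] created
[in] keep jot p=/lufoder c=si
[out] created
[in] keep erase p=/lufoder
[out] ok
[in] keep shunt s=/ziza d=/lufoder
[out] ok
[in] keep jot p=/re c=dri
[out] created
[in] keep crv p=/gresatra
[out] ok
[in] keep crv p=/se
[out] ok
[in] keep listout p=/
[out] [gresatra/, lufoder, re, se/]


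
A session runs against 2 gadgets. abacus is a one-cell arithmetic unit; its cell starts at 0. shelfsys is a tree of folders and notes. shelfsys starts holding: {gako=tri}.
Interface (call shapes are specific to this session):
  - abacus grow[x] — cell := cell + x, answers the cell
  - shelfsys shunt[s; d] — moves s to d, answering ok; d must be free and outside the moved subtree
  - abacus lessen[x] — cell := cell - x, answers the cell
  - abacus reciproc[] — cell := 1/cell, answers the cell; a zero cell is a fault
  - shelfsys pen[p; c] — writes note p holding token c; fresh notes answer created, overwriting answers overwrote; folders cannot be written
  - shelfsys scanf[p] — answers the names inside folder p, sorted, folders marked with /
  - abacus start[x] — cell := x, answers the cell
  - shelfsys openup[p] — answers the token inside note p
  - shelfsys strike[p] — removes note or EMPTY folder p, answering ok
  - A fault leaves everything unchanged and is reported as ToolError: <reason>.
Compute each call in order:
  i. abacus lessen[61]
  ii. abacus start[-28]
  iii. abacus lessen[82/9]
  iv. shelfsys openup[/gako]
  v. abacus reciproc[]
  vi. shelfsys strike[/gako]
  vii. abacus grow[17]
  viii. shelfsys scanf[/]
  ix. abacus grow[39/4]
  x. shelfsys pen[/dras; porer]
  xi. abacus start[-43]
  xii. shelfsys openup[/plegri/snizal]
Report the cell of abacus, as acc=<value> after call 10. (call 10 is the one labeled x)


Answer: acc=17851/668

Derivation:
==> abacus lessen(61)
<== -61
==> abacus start(-28)
<== -28
==> abacus lessen(82/9)
<== -334/9
==> shelfsys openup(/gako)
<== tri
==> abacus reciproc()
<== -9/334
==> shelfsys strike(/gako)
<== ok
==> abacus grow(17)
<== 5669/334
==> shelfsys scanf(/)
<== []
==> abacus grow(39/4)
<== 17851/668
==> shelfsys pen(/dras, porer)
<== created
==> abacus start(-43)
<== -43
==> shelfsys openup(/plegri/snizal)
<== ToolError: not found


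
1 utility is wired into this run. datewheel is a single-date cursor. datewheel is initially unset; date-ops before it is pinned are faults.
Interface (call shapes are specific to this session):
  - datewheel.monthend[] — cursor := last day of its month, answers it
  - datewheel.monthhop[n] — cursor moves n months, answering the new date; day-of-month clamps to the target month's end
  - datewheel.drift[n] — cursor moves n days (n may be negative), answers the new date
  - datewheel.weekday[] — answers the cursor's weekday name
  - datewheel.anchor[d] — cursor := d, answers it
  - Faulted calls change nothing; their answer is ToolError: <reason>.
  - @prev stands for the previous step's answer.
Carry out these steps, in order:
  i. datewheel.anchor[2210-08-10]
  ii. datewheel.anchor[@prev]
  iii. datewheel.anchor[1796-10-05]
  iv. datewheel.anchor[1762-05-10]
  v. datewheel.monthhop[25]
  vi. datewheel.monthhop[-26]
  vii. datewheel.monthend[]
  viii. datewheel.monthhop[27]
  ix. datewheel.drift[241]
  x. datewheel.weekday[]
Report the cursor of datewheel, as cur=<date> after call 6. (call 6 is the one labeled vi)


>> datewheel.anchor(d→2210-08-10)
<< 2210-08-10
>> datewheel.anchor(d→@prev)
<< 2210-08-10
>> datewheel.anchor(d→1796-10-05)
<< 1796-10-05
>> datewheel.anchor(d→1762-05-10)
<< 1762-05-10
>> datewheel.monthhop(n→25)
<< 1764-06-10
>> datewheel.monthhop(n→-26)
<< 1762-04-10
>> datewheel.monthend()
<< 1762-04-30
>> datewheel.monthhop(n→27)
<< 1764-07-30
>> datewheel.drift(n→241)
<< 1765-03-28
>> datewheel.weekday()
<< Thursday

Answer: cur=1762-04-10


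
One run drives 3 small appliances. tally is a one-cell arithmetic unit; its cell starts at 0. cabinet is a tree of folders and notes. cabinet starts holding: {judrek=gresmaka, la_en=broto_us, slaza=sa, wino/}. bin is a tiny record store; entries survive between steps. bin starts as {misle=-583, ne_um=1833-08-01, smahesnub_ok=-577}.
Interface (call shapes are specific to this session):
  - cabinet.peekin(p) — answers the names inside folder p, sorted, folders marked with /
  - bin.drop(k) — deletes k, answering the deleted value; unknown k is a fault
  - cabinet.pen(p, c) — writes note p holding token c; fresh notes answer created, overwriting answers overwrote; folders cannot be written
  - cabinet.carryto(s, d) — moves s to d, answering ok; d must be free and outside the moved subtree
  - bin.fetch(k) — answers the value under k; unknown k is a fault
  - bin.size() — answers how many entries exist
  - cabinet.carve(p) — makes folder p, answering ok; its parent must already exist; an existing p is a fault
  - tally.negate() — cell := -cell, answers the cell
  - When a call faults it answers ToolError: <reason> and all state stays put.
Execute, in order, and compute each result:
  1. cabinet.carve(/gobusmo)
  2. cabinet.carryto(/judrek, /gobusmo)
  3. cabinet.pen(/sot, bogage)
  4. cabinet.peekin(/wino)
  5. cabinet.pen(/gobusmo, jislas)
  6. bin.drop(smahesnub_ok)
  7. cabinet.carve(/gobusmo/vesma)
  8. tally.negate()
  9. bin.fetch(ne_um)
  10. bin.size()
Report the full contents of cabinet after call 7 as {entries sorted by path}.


Answer: {gobusmo/, gobusmo/vesma/, judrek=gresmaka, la_en=broto_us, slaza=sa, sot=bogage, wino/}

Derivation:
> cabinet.carve p: /gobusmo
= ok
> cabinet.carryto s: /judrek d: /gobusmo
= ToolError: exists
> cabinet.pen p: /sot c: bogage
= created
> cabinet.peekin p: /wino
= []
> cabinet.pen p: /gobusmo c: jislas
= ToolError: is a directory
> bin.drop k: smahesnub_ok
= -577
> cabinet.carve p: /gobusmo/vesma
= ok
> tally.negate
= 0
> bin.fetch k: ne_um
= 1833-08-01
> bin.size
= 2


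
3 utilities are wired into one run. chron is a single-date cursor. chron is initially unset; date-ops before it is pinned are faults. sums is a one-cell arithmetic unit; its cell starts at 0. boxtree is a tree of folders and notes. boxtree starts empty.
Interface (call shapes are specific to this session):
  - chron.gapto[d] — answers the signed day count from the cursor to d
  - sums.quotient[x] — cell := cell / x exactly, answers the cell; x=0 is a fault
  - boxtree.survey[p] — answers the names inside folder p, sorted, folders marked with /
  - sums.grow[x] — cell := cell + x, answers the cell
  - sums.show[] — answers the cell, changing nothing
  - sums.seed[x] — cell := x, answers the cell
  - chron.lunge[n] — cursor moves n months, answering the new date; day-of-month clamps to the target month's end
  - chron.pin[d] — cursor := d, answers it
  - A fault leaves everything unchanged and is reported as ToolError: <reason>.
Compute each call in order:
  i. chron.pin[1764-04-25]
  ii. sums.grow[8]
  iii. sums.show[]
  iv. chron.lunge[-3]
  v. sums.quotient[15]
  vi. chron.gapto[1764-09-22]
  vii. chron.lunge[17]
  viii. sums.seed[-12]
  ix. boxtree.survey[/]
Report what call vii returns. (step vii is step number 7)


Answer: 1765-06-25

Derivation:
// chron.pin(d→1764-04-25) == 1764-04-25
// sums.grow(x→8) == 8
// sums.show() == 8
// chron.lunge(n→-3) == 1764-01-25
// sums.quotient(x→15) == 8/15
// chron.gapto(d→1764-09-22) == 241
// chron.lunge(n→17) == 1765-06-25
// sums.seed(x→-12) == -12
// boxtree.survey(p→/) == []


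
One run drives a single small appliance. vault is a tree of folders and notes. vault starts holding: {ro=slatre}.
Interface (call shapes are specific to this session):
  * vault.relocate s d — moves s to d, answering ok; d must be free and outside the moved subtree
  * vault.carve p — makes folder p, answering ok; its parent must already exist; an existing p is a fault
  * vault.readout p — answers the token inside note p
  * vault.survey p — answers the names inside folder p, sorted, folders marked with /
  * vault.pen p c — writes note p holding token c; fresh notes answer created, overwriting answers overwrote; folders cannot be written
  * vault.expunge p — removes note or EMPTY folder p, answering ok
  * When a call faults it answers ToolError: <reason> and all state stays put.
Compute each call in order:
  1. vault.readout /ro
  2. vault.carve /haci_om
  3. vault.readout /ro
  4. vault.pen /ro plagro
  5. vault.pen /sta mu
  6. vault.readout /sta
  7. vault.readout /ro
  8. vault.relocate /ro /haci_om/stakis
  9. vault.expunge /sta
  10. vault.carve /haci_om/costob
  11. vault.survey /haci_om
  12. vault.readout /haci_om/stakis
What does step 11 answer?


CALL vault.readout[p: /ro]
RET  slatre
CALL vault.carve[p: /haci_om]
RET  ok
CALL vault.readout[p: /ro]
RET  slatre
CALL vault.pen[p: /ro; c: plagro]
RET  overwrote
CALL vault.pen[p: /sta; c: mu]
RET  created
CALL vault.readout[p: /sta]
RET  mu
CALL vault.readout[p: /ro]
RET  plagro
CALL vault.relocate[s: /ro; d: /haci_om/stakis]
RET  ok
CALL vault.expunge[p: /sta]
RET  ok
CALL vault.carve[p: /haci_om/costob]
RET  ok
CALL vault.survey[p: /haci_om]
RET  [costob/, stakis]
CALL vault.readout[p: /haci_om/stakis]
RET  plagro

Answer: [costob/, stakis]


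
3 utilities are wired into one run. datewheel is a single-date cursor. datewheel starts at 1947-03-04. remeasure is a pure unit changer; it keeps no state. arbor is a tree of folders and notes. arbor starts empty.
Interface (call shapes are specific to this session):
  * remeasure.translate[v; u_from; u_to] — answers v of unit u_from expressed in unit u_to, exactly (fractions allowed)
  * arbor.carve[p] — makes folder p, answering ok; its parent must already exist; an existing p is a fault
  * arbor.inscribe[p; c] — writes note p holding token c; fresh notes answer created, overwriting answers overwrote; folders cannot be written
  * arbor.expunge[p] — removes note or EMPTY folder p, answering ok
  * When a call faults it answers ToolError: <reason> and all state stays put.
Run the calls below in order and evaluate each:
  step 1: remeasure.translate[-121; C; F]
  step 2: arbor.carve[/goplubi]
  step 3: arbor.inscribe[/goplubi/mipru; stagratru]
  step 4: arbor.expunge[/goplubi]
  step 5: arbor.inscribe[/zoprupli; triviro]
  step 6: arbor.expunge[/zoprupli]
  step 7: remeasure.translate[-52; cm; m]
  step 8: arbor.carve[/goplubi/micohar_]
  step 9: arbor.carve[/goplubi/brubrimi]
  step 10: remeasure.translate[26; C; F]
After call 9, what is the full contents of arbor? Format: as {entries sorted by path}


Answer: {goplubi/, goplubi/brubrimi/, goplubi/micohar_/, goplubi/mipru=stagratru}

Derivation:
~$ translate v: -121 u_from: C u_to: F
[out] -929/5
~$ carve p: /goplubi
[out] ok
~$ inscribe p: /goplubi/mipru c: stagratru
[out] created
~$ expunge p: /goplubi
[out] ToolError: not empty
~$ inscribe p: /zoprupli c: triviro
[out] created
~$ expunge p: /zoprupli
[out] ok
~$ translate v: -52 u_from: cm u_to: m
[out] -13/25
~$ carve p: /goplubi/micohar_
[out] ok
~$ carve p: /goplubi/brubrimi
[out] ok
~$ translate v: 26 u_from: C u_to: F
[out] 394/5


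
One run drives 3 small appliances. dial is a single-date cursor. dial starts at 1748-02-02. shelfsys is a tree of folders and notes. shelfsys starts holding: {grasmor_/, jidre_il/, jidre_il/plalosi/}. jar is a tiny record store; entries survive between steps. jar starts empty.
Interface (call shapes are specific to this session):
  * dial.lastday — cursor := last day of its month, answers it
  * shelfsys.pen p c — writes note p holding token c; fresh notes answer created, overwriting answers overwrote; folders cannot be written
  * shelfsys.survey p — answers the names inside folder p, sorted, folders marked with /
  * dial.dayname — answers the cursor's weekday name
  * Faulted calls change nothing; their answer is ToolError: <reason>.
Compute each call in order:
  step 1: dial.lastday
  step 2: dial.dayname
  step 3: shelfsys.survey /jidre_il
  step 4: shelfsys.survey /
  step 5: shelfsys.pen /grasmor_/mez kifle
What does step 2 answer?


Answer: Thursday

Derivation:
% lastday() : 1748-02-29
% dayname() : Thursday
% survey(p='/jidre_il') : [plalosi/]
% survey(p='/') : [grasmor_/, jidre_il/]
% pen(p='/grasmor_/mez', c='kifle') : created


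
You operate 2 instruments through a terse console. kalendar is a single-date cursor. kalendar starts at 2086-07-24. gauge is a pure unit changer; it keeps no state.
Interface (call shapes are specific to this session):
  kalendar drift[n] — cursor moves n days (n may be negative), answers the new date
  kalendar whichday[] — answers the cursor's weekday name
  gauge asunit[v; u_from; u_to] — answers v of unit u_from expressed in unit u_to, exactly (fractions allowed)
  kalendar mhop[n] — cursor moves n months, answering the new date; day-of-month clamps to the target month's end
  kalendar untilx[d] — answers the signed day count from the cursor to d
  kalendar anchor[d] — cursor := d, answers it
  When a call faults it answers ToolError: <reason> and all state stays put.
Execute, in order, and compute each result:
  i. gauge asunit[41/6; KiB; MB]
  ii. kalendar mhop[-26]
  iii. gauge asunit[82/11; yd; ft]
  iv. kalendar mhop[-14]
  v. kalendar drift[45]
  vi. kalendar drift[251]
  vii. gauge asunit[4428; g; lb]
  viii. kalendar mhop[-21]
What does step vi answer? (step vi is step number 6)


Next I call gauge asunit on v='41/6', u_from='KiB', u_to='MB', and get 328/46875.
Invoking kalendar mhop on n='-26', and observe 2084-05-24.
I run gauge asunit on v='82/11', u_from='yd', u_to='ft', and observe 246/11.
Then kalendar mhop on n='-14', giving 2083-03-24.
Next I call kalendar drift on n='45': 2083-05-08.
Calling kalendar drift on n='251': 2084-01-14.
Using gauge asunit on v='4428', u_from='g', u_to='lb', giving 442800000/45359237.
Calling kalendar mhop on n='-21', and observe 2082-04-14.

Answer: 2084-01-14


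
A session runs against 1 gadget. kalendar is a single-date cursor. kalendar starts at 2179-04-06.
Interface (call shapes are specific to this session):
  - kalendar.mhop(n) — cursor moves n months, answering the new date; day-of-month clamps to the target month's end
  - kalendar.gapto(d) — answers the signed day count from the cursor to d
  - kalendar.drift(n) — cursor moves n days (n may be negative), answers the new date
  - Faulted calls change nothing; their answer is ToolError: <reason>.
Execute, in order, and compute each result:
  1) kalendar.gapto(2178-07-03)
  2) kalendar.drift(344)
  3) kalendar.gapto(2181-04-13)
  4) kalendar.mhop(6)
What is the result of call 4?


I call kalendar.gapto(d=2178-07-03), and see -277.
Next I call kalendar.drift(n=344), and see 2180-03-15.
I use kalendar.gapto(d=2181-04-13), and get 394.
I call kalendar.mhop(n=6), → 2180-09-15.

Answer: 2180-09-15


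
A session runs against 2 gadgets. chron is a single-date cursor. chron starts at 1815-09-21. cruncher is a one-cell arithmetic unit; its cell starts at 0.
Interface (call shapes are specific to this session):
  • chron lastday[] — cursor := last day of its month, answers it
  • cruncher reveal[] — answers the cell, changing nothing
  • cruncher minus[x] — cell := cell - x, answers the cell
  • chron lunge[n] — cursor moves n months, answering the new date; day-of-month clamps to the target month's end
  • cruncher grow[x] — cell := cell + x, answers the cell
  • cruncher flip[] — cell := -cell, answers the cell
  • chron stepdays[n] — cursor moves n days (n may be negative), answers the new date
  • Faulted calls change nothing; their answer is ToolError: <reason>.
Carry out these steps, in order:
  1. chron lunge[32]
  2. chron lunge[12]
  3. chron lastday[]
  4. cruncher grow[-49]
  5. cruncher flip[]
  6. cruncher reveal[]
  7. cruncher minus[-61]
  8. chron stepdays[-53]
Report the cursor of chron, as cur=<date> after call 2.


Answer: cur=1819-05-21

Derivation:
> chron lunge n: 32
= 1818-05-21
> chron lunge n: 12
= 1819-05-21
> chron lastday
= 1819-05-31
> cruncher grow x: -49
= -49
> cruncher flip
= 49
> cruncher reveal
= 49
> cruncher minus x: -61
= 110
> chron stepdays n: -53
= 1819-04-08


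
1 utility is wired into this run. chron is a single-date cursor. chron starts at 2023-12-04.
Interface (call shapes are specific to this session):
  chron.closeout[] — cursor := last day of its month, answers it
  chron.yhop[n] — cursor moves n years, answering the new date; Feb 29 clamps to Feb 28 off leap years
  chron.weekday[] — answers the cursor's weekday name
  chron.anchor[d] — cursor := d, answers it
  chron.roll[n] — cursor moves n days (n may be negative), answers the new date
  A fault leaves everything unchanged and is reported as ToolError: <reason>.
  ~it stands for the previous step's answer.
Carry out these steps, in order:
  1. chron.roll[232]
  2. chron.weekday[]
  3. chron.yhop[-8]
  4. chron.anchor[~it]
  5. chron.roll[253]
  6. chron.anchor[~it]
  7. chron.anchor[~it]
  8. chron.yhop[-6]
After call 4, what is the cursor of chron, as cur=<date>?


I invoke roll using n=232, and see 2024-07-23.
I use weekday(), which returns Tuesday.
Invoking yhop using n=-8, and observe 2016-07-23.
Invoking anchor using d=~it, which returns 2016-07-23.
Calling roll using n=253, — result: 2017-04-02.
I run anchor using d=~it, and see 2017-04-02.
I run anchor using d=~it, and observe 2017-04-02.
I try yhop using n=-6, → 2011-04-02.

Answer: cur=2016-07-23


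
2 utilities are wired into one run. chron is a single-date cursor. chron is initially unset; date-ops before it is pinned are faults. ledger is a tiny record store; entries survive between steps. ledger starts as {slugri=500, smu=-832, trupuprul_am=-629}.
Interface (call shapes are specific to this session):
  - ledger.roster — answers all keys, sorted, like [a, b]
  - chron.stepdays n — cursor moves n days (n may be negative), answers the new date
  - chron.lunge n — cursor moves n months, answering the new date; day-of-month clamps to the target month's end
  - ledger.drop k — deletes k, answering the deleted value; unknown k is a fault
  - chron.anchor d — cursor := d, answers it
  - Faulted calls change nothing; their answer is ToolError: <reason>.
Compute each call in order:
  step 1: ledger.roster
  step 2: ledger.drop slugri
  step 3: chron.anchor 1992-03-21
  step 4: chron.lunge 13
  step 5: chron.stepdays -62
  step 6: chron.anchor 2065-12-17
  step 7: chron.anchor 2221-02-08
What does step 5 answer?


>> ledger.roster()
<< [slugri, smu, trupuprul_am]
>> ledger.drop(k→slugri)
<< 500
>> chron.anchor(d→1992-03-21)
<< 1992-03-21
>> chron.lunge(n→13)
<< 1993-04-21
>> chron.stepdays(n→-62)
<< 1993-02-18
>> chron.anchor(d→2065-12-17)
<< 2065-12-17
>> chron.anchor(d→2221-02-08)
<< 2221-02-08

Answer: 1993-02-18


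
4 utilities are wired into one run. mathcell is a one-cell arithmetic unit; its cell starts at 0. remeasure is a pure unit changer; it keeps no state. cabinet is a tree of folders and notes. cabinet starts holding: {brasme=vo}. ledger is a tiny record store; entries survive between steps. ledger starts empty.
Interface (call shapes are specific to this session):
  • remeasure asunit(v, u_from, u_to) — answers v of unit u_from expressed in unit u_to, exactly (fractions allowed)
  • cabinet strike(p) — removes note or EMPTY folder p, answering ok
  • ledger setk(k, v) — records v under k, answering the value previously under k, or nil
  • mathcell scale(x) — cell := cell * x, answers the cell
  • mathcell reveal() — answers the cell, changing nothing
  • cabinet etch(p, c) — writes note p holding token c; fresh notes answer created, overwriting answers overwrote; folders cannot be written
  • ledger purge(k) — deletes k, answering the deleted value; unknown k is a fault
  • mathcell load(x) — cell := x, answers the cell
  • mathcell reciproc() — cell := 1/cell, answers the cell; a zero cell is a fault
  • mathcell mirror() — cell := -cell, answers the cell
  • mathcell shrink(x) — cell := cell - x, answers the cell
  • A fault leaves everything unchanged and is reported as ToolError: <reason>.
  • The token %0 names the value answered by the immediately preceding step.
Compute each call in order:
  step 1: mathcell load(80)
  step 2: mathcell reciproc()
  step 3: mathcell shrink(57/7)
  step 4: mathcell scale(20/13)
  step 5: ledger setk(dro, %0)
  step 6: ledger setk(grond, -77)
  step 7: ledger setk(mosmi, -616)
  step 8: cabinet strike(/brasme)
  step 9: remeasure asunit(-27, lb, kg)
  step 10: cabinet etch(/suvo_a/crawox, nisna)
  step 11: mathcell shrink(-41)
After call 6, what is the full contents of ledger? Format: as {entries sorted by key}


% 1. mathcell load(80) == 80
% 2. mathcell reciproc() == 1/80
% 3. mathcell shrink(57/7) == -4553/560
% 4. mathcell scale(20/13) == -4553/364
% 5. ledger setk(dro, %0) == nil
% 6. ledger setk(grond, -77) == nil
% 7. ledger setk(mosmi, -616) == nil
% 8. cabinet strike(/brasme) == ok
% 9. remeasure asunit(-27, lb, kg) == -1224699399/100000000
% 10. cabinet etch(/suvo_a/crawox, nisna) == ToolError: no parent
% 11. mathcell shrink(-41) == 10371/364

Answer: {dro=-4553/364, grond=-77}


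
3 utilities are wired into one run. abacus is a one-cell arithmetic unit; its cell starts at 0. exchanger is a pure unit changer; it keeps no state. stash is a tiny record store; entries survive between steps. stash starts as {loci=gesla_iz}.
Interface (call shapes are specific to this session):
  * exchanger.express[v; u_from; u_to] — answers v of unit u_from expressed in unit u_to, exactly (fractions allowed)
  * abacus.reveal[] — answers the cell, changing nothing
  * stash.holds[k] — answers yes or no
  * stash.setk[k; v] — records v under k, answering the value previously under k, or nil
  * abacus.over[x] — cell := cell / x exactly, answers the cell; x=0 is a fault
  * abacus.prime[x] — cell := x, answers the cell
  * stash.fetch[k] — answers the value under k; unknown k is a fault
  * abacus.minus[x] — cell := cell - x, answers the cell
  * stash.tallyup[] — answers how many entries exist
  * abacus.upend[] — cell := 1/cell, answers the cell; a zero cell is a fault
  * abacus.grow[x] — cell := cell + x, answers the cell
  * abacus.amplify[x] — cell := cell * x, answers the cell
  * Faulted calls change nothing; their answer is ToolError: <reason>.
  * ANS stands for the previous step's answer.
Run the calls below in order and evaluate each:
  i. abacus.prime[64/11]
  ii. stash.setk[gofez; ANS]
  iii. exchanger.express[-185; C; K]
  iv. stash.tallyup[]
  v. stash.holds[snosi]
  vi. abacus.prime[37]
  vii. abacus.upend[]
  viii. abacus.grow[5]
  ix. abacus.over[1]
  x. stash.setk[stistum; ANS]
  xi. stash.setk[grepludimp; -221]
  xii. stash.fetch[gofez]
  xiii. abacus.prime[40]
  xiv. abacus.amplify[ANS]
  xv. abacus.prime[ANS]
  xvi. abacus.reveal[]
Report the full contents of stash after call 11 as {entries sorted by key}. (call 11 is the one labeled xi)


I call prime with x=64/11, and see 64/11.
I run setk with k=gofez, v=ANS: nil.
I call express with v=-185, u_from=C, u_to=K, giving 1763/20.
Then tallyup, and see 2.
I run holds with k=snosi: no.
Now I run prime with x=37, which returns 37.
I invoke upend(), and get 1/37.
Using grow with x=5, yielding 186/37.
I invoke over with x=1: 186/37.
I run setk with k=stistum, v=ANS, — result: nil.
I run setk with k=grepludimp, v=-221, and observe nil.
Using fetch with k=gofez, — result: 64/11.
Now I run prime with x=40, — result: 40.
I call amplify with x=ANS: 1600.
Now I run prime with x=ANS, and observe 1600.
I invoke reveal(), which returns 1600.

Answer: {gofez=64/11, grepludimp=-221, loci=gesla_iz, stistum=186/37}


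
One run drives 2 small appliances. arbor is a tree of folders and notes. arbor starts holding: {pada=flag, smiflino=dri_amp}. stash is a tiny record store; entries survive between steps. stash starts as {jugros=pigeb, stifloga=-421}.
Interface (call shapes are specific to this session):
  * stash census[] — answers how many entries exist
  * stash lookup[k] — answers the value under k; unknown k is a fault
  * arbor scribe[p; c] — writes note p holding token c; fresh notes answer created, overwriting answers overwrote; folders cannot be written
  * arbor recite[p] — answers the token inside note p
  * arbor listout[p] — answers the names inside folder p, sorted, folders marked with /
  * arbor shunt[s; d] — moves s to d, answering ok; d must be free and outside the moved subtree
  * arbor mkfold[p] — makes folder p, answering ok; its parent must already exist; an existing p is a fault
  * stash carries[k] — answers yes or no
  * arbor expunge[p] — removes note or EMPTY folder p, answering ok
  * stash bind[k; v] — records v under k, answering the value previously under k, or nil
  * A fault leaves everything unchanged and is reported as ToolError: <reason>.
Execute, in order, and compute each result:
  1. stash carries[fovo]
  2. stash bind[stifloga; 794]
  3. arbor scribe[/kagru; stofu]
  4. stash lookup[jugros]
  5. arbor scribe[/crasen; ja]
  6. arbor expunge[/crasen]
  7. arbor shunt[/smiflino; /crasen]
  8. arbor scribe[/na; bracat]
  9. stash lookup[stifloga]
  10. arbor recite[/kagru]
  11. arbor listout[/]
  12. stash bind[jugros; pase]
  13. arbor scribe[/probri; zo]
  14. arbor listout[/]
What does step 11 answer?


>> stash carries(k=fovo)
<< no
>> stash bind(k=stifloga, v=794)
<< -421
>> arbor scribe(p=/kagru, c=stofu)
<< created
>> stash lookup(k=jugros)
<< pigeb
>> arbor scribe(p=/crasen, c=ja)
<< created
>> arbor expunge(p=/crasen)
<< ok
>> arbor shunt(s=/smiflino, d=/crasen)
<< ok
>> arbor scribe(p=/na, c=bracat)
<< created
>> stash lookup(k=stifloga)
<< 794
>> arbor recite(p=/kagru)
<< stofu
>> arbor listout(p=/)
<< [crasen, kagru, na, pada]
>> stash bind(k=jugros, v=pase)
<< pigeb
>> arbor scribe(p=/probri, c=zo)
<< created
>> arbor listout(p=/)
<< [crasen, kagru, na, pada, probri]

Answer: [crasen, kagru, na, pada]


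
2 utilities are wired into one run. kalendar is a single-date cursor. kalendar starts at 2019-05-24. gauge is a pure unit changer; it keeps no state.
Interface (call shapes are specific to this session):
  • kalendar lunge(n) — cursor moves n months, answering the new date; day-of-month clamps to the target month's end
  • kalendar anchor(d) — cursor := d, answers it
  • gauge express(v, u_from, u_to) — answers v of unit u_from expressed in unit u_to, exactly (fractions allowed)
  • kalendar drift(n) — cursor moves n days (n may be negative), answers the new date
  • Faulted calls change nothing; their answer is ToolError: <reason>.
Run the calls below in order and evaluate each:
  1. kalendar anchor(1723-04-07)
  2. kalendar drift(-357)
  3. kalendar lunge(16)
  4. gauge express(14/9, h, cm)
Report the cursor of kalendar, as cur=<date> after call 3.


Answer: cur=1723-08-15

Derivation:
I invoke kalendar anchor with d='1723-04-07', → 1723-04-07.
I run kalendar drift with n='-357', giving 1722-04-15.
I use kalendar lunge with n='16', which returns 1723-08-15.
I run gauge express with v='14/9', u_from='h', u_to='cm', giving ToolError: incompatible units.


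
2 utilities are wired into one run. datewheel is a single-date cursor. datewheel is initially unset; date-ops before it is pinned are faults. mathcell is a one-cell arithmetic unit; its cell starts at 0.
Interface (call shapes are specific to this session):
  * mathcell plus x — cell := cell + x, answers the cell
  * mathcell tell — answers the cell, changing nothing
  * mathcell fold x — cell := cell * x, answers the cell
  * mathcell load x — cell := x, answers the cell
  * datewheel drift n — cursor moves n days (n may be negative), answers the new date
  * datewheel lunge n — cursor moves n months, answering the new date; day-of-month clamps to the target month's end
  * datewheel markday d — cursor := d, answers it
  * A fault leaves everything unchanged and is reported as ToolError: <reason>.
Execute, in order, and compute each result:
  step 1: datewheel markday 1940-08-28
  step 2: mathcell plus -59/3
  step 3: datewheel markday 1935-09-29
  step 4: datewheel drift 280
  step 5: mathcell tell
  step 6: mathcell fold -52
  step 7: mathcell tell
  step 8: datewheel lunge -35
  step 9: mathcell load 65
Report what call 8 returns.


Using datewheel markday(d→1940-08-28), and see 1940-08-28.
I invoke mathcell plus(x→-59/3), — result: -59/3.
Calling datewheel markday(d→1935-09-29): 1935-09-29.
I try datewheel drift(n→280), yielding 1936-07-05.
I use mathcell tell(), → -59/3.
I try mathcell fold(x→-52), → 3068/3.
Then mathcell tell, and see 3068/3.
I try datewheel lunge(n→-35), giving 1933-08-05.
I try mathcell load(x→65), → 65.

Answer: 1933-08-05


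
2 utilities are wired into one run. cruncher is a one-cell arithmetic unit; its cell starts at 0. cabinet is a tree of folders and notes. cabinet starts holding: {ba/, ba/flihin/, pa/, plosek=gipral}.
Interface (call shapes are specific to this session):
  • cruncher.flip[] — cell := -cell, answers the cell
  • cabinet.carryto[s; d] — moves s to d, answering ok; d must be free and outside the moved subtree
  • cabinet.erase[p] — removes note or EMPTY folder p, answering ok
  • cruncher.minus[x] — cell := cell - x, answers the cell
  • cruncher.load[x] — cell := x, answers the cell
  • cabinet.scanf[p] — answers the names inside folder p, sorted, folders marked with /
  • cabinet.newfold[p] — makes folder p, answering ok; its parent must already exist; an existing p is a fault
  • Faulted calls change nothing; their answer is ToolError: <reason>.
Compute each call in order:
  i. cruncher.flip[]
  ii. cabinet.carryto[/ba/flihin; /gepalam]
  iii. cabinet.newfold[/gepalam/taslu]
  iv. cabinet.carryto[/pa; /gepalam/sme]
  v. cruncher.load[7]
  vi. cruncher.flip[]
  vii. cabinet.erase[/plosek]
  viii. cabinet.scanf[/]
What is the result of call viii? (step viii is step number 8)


// 1. flip() == 0
// 2. carryto(s='/ba/flihin', d='/gepalam') == ok
// 3. newfold(p='/gepalam/taslu') == ok
// 4. carryto(s='/pa', d='/gepalam/sme') == ok
// 5. load(x='7') == 7
// 6. flip() == -7
// 7. erase(p='/plosek') == ok
// 8. scanf(p='/') == [ba/, gepalam/]

Answer: [ba/, gepalam/]


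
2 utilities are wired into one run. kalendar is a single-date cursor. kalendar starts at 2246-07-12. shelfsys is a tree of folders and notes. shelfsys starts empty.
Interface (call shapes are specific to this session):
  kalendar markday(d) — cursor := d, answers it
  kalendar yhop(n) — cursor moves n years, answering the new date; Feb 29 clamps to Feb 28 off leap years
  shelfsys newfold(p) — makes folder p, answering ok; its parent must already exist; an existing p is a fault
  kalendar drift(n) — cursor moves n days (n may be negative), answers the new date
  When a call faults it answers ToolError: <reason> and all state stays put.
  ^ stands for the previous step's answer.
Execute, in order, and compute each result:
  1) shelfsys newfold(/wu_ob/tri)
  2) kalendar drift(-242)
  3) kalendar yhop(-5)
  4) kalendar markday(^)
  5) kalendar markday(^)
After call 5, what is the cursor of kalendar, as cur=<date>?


Answer: cur=2240-11-12

Derivation:
Step: shelfsys newfold[p→/wu_ob/tri]
Result: ToolError: no parent
Step: kalendar drift[n→-242]
Result: 2245-11-12
Step: kalendar yhop[n→-5]
Result: 2240-11-12
Step: kalendar markday[d→^]
Result: 2240-11-12
Step: kalendar markday[d→^]
Result: 2240-11-12
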